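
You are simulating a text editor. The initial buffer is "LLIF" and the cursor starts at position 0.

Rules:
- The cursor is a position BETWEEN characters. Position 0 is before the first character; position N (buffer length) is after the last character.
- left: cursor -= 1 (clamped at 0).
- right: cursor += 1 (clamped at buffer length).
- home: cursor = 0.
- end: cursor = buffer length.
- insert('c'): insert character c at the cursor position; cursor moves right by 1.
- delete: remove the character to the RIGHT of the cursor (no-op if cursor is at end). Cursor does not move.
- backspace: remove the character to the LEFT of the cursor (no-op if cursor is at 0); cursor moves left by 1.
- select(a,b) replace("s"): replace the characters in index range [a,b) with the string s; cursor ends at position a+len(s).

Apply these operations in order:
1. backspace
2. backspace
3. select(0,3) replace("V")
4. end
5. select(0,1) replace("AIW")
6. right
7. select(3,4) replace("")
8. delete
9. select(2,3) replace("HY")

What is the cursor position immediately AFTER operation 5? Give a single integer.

Answer: 3

Derivation:
After op 1 (backspace): buf='LLIF' cursor=0
After op 2 (backspace): buf='LLIF' cursor=0
After op 3 (select(0,3) replace("V")): buf='VF' cursor=1
After op 4 (end): buf='VF' cursor=2
After op 5 (select(0,1) replace("AIW")): buf='AIWF' cursor=3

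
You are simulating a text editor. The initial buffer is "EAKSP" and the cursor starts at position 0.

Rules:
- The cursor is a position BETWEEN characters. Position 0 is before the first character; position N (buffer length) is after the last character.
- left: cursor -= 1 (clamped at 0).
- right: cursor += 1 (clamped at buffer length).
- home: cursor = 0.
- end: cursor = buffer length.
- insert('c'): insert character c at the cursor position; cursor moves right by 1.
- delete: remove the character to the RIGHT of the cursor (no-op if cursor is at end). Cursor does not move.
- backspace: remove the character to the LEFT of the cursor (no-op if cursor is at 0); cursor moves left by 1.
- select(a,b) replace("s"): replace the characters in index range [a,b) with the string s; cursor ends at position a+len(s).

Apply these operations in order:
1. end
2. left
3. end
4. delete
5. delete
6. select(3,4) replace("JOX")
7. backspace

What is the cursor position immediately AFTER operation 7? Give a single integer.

Answer: 5

Derivation:
After op 1 (end): buf='EAKSP' cursor=5
After op 2 (left): buf='EAKSP' cursor=4
After op 3 (end): buf='EAKSP' cursor=5
After op 4 (delete): buf='EAKSP' cursor=5
After op 5 (delete): buf='EAKSP' cursor=5
After op 6 (select(3,4) replace("JOX")): buf='EAKJOXP' cursor=6
After op 7 (backspace): buf='EAKJOP' cursor=5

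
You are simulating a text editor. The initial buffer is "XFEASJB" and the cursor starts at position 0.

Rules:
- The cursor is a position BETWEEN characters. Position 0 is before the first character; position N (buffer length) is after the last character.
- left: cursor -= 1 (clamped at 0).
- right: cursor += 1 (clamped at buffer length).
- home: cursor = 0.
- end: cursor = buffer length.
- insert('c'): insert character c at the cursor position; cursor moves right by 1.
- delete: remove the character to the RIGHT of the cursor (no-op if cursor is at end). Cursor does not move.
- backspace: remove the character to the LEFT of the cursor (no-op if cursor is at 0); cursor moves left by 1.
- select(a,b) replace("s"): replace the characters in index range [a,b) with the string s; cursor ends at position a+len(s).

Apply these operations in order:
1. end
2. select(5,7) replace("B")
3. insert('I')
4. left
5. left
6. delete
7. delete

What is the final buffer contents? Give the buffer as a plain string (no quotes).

Answer: XFEAS

Derivation:
After op 1 (end): buf='XFEASJB' cursor=7
After op 2 (select(5,7) replace("B")): buf='XFEASB' cursor=6
After op 3 (insert('I')): buf='XFEASBI' cursor=7
After op 4 (left): buf='XFEASBI' cursor=6
After op 5 (left): buf='XFEASBI' cursor=5
After op 6 (delete): buf='XFEASI' cursor=5
After op 7 (delete): buf='XFEAS' cursor=5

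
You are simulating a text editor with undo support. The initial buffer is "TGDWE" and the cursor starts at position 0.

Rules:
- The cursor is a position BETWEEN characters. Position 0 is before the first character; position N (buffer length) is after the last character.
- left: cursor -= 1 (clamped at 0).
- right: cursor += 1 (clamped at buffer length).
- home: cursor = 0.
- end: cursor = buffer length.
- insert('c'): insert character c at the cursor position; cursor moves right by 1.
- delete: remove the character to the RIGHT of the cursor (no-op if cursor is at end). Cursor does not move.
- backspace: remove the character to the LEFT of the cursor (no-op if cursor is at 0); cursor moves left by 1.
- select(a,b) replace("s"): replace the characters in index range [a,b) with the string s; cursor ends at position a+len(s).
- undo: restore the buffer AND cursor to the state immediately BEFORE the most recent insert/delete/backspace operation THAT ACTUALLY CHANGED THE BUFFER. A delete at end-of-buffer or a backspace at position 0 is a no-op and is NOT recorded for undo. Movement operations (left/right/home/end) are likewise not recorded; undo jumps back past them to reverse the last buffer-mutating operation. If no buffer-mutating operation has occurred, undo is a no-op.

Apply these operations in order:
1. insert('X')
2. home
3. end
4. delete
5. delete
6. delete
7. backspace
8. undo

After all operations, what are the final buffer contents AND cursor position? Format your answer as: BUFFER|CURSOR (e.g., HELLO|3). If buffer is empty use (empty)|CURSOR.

Answer: XTGDWE|6

Derivation:
After op 1 (insert('X')): buf='XTGDWE' cursor=1
After op 2 (home): buf='XTGDWE' cursor=0
After op 3 (end): buf='XTGDWE' cursor=6
After op 4 (delete): buf='XTGDWE' cursor=6
After op 5 (delete): buf='XTGDWE' cursor=6
After op 6 (delete): buf='XTGDWE' cursor=6
After op 7 (backspace): buf='XTGDW' cursor=5
After op 8 (undo): buf='XTGDWE' cursor=6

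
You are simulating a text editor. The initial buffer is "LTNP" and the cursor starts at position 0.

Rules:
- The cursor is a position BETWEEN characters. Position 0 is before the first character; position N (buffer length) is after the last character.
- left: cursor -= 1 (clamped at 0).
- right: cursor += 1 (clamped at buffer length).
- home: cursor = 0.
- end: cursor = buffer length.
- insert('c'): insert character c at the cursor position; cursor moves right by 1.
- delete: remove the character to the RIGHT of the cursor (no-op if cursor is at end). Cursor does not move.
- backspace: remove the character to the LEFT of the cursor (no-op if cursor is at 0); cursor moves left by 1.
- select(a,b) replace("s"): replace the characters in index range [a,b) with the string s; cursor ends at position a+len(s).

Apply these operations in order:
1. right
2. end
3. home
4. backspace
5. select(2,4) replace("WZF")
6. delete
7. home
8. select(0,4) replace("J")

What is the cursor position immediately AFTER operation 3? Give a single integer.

After op 1 (right): buf='LTNP' cursor=1
After op 2 (end): buf='LTNP' cursor=4
After op 3 (home): buf='LTNP' cursor=0

Answer: 0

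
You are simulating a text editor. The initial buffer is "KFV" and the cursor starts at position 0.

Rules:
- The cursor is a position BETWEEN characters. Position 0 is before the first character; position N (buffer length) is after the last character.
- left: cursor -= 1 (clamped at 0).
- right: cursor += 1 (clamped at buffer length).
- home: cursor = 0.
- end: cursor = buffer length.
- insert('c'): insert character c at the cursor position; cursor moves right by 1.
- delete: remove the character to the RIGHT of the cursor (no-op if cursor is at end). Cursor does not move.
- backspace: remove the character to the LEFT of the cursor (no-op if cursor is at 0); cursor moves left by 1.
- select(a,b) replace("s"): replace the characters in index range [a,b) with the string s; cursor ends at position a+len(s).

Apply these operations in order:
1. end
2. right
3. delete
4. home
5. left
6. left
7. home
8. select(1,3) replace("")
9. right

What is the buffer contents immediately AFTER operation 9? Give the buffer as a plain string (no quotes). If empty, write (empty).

Answer: K

Derivation:
After op 1 (end): buf='KFV' cursor=3
After op 2 (right): buf='KFV' cursor=3
After op 3 (delete): buf='KFV' cursor=3
After op 4 (home): buf='KFV' cursor=0
After op 5 (left): buf='KFV' cursor=0
After op 6 (left): buf='KFV' cursor=0
After op 7 (home): buf='KFV' cursor=0
After op 8 (select(1,3) replace("")): buf='K' cursor=1
After op 9 (right): buf='K' cursor=1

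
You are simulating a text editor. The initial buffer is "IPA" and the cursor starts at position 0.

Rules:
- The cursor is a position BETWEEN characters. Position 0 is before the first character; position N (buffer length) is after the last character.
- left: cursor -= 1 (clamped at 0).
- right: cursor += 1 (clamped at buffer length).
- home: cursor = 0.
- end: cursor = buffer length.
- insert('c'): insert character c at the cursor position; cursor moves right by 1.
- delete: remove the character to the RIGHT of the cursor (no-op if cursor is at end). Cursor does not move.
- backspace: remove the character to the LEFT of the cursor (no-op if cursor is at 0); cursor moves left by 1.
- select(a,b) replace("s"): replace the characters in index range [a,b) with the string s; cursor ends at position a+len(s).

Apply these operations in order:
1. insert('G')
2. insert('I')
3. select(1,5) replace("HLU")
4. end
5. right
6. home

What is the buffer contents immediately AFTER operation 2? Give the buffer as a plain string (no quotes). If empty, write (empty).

Answer: GIIPA

Derivation:
After op 1 (insert('G')): buf='GIPA' cursor=1
After op 2 (insert('I')): buf='GIIPA' cursor=2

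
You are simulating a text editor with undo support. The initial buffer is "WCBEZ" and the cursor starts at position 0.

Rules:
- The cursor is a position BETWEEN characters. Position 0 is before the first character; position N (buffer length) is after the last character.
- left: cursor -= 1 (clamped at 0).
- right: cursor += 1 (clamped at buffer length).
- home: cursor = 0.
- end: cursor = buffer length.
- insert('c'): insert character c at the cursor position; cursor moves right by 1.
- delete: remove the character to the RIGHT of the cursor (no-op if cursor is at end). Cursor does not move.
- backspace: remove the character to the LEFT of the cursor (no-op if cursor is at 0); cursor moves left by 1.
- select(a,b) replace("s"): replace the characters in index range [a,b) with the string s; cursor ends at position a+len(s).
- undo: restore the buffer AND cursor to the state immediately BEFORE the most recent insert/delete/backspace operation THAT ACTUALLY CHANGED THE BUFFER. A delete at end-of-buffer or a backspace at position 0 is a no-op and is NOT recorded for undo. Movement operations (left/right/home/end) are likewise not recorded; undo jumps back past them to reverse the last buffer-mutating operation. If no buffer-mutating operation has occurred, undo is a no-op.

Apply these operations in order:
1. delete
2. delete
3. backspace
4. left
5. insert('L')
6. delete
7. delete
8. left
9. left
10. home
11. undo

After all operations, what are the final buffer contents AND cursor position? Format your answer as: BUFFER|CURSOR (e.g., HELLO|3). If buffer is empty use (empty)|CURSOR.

After op 1 (delete): buf='CBEZ' cursor=0
After op 2 (delete): buf='BEZ' cursor=0
After op 3 (backspace): buf='BEZ' cursor=0
After op 4 (left): buf='BEZ' cursor=0
After op 5 (insert('L')): buf='LBEZ' cursor=1
After op 6 (delete): buf='LEZ' cursor=1
After op 7 (delete): buf='LZ' cursor=1
After op 8 (left): buf='LZ' cursor=0
After op 9 (left): buf='LZ' cursor=0
After op 10 (home): buf='LZ' cursor=0
After op 11 (undo): buf='LEZ' cursor=1

Answer: LEZ|1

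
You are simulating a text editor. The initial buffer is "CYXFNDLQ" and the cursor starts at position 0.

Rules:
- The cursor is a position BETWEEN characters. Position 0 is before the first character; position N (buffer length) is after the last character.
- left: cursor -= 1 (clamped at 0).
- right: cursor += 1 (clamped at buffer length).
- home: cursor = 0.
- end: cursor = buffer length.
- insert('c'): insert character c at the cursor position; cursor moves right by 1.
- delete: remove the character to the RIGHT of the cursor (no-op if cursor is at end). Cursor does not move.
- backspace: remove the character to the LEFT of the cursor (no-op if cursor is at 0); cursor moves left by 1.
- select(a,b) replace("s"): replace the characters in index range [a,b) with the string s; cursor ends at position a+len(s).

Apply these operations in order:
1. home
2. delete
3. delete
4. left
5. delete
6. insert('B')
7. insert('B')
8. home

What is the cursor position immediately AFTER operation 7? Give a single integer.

After op 1 (home): buf='CYXFNDLQ' cursor=0
After op 2 (delete): buf='YXFNDLQ' cursor=0
After op 3 (delete): buf='XFNDLQ' cursor=0
After op 4 (left): buf='XFNDLQ' cursor=0
After op 5 (delete): buf='FNDLQ' cursor=0
After op 6 (insert('B')): buf='BFNDLQ' cursor=1
After op 7 (insert('B')): buf='BBFNDLQ' cursor=2

Answer: 2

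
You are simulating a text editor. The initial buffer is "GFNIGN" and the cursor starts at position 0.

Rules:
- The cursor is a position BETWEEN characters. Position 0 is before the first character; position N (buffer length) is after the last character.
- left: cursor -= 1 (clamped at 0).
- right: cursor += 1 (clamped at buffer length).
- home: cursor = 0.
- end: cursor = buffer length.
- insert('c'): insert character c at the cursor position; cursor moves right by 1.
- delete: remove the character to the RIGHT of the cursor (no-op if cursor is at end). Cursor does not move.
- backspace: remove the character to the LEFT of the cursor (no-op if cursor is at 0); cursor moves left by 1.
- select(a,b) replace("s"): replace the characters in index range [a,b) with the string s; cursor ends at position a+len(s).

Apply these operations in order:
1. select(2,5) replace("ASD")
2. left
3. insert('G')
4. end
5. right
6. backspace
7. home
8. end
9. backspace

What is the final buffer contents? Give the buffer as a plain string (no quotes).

After op 1 (select(2,5) replace("ASD")): buf='GFASDN' cursor=5
After op 2 (left): buf='GFASDN' cursor=4
After op 3 (insert('G')): buf='GFASGDN' cursor=5
After op 4 (end): buf='GFASGDN' cursor=7
After op 5 (right): buf='GFASGDN' cursor=7
After op 6 (backspace): buf='GFASGD' cursor=6
After op 7 (home): buf='GFASGD' cursor=0
After op 8 (end): buf='GFASGD' cursor=6
After op 9 (backspace): buf='GFASG' cursor=5

Answer: GFASG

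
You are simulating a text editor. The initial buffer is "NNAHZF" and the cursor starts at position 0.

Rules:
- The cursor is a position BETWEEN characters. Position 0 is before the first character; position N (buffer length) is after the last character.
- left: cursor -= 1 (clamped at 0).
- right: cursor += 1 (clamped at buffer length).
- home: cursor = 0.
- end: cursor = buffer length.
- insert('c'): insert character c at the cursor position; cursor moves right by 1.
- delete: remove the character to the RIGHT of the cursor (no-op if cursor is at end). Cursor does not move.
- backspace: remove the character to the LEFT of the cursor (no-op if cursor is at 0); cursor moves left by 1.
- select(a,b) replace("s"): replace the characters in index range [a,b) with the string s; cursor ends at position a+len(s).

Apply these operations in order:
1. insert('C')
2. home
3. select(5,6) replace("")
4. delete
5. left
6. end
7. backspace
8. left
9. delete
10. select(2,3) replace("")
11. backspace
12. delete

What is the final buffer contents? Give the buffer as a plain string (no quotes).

After op 1 (insert('C')): buf='CNNAHZF' cursor=1
After op 2 (home): buf='CNNAHZF' cursor=0
After op 3 (select(5,6) replace("")): buf='CNNAHF' cursor=5
After op 4 (delete): buf='CNNAH' cursor=5
After op 5 (left): buf='CNNAH' cursor=4
After op 6 (end): buf='CNNAH' cursor=5
After op 7 (backspace): buf='CNNA' cursor=4
After op 8 (left): buf='CNNA' cursor=3
After op 9 (delete): buf='CNN' cursor=3
After op 10 (select(2,3) replace("")): buf='CN' cursor=2
After op 11 (backspace): buf='C' cursor=1
After op 12 (delete): buf='C' cursor=1

Answer: C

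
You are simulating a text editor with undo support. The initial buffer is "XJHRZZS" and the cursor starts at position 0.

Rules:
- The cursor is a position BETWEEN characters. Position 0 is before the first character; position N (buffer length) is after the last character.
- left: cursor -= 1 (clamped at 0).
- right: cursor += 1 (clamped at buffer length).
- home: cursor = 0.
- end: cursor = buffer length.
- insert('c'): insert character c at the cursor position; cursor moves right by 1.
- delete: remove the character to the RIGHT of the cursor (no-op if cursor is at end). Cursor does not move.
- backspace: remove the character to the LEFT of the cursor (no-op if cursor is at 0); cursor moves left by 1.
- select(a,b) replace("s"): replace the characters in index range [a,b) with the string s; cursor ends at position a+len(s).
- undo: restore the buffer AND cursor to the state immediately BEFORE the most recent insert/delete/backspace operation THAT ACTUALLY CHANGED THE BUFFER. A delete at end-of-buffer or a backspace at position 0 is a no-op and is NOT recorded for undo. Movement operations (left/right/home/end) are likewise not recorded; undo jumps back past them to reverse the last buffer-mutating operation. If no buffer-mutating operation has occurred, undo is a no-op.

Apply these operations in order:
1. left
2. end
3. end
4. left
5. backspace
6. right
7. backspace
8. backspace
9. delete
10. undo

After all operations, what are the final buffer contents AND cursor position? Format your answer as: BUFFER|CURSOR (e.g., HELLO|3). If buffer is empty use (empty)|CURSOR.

After op 1 (left): buf='XJHRZZS' cursor=0
After op 2 (end): buf='XJHRZZS' cursor=7
After op 3 (end): buf='XJHRZZS' cursor=7
After op 4 (left): buf='XJHRZZS' cursor=6
After op 5 (backspace): buf='XJHRZS' cursor=5
After op 6 (right): buf='XJHRZS' cursor=6
After op 7 (backspace): buf='XJHRZ' cursor=5
After op 8 (backspace): buf='XJHR' cursor=4
After op 9 (delete): buf='XJHR' cursor=4
After op 10 (undo): buf='XJHRZ' cursor=5

Answer: XJHRZ|5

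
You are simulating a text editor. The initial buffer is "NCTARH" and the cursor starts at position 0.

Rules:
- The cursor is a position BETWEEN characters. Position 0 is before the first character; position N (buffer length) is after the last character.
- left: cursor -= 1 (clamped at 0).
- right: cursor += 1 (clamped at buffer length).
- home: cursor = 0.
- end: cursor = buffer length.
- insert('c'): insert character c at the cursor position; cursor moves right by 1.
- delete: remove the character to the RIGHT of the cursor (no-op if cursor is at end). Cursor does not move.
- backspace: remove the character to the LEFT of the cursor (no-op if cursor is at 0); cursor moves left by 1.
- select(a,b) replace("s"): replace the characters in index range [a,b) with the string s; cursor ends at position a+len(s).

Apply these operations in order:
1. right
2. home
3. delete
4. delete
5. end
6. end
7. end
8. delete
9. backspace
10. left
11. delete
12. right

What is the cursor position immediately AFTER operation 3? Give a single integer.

After op 1 (right): buf='NCTARH' cursor=1
After op 2 (home): buf='NCTARH' cursor=0
After op 3 (delete): buf='CTARH' cursor=0

Answer: 0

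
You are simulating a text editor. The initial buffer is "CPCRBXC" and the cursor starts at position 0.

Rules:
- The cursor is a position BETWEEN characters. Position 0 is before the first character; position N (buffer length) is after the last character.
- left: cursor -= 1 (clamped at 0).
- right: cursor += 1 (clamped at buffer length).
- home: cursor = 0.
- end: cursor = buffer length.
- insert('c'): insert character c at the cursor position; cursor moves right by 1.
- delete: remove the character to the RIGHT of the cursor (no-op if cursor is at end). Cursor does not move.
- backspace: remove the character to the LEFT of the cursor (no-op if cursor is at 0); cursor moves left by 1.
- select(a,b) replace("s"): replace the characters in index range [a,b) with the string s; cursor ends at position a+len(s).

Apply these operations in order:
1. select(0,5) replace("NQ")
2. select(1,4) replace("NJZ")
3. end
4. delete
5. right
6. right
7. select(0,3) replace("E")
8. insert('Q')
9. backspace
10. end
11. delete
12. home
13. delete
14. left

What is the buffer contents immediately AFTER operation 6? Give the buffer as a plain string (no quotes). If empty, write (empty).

After op 1 (select(0,5) replace("NQ")): buf='NQXC' cursor=2
After op 2 (select(1,4) replace("NJZ")): buf='NNJZ' cursor=4
After op 3 (end): buf='NNJZ' cursor=4
After op 4 (delete): buf='NNJZ' cursor=4
After op 5 (right): buf='NNJZ' cursor=4
After op 6 (right): buf='NNJZ' cursor=4

Answer: NNJZ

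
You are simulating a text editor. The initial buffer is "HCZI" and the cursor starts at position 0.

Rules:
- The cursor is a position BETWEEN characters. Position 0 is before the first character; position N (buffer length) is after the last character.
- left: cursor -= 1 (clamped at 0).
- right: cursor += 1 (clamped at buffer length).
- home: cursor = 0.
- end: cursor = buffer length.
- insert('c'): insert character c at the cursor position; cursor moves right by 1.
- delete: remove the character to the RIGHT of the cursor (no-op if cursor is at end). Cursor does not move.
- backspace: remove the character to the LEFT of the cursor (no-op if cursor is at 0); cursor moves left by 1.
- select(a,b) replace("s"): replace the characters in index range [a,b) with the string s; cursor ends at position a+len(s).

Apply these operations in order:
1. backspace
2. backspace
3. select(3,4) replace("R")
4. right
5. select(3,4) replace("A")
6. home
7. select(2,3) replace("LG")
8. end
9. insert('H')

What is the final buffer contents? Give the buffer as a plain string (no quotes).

After op 1 (backspace): buf='HCZI' cursor=0
After op 2 (backspace): buf='HCZI' cursor=0
After op 3 (select(3,4) replace("R")): buf='HCZR' cursor=4
After op 4 (right): buf='HCZR' cursor=4
After op 5 (select(3,4) replace("A")): buf='HCZA' cursor=4
After op 6 (home): buf='HCZA' cursor=0
After op 7 (select(2,3) replace("LG")): buf='HCLGA' cursor=4
After op 8 (end): buf='HCLGA' cursor=5
After op 9 (insert('H')): buf='HCLGAH' cursor=6

Answer: HCLGAH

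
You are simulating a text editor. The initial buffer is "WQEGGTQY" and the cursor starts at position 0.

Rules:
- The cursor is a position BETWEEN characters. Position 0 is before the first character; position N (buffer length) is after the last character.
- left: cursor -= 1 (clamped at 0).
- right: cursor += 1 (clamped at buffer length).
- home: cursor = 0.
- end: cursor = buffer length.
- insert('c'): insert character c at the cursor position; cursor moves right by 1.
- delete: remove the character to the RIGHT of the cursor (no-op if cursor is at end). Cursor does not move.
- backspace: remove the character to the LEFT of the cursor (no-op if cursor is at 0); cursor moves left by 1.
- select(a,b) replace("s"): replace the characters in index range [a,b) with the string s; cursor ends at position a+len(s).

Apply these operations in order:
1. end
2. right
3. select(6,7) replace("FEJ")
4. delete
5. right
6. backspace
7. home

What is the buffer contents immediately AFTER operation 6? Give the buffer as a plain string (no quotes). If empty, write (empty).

After op 1 (end): buf='WQEGGTQY' cursor=8
After op 2 (right): buf='WQEGGTQY' cursor=8
After op 3 (select(6,7) replace("FEJ")): buf='WQEGGTFEJY' cursor=9
After op 4 (delete): buf='WQEGGTFEJ' cursor=9
After op 5 (right): buf='WQEGGTFEJ' cursor=9
After op 6 (backspace): buf='WQEGGTFE' cursor=8

Answer: WQEGGTFE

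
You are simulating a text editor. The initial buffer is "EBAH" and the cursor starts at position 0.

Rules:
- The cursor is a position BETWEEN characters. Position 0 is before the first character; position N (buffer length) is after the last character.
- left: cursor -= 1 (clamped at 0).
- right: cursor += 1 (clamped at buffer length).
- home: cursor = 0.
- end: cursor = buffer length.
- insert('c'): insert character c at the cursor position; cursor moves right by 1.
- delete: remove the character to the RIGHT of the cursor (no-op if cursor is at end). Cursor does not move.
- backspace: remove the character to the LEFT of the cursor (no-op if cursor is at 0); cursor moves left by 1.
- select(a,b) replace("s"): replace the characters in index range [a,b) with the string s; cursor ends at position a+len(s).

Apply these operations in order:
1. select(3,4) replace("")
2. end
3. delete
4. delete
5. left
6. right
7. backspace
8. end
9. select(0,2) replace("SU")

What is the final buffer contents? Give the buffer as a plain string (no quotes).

Answer: SU

Derivation:
After op 1 (select(3,4) replace("")): buf='EBA' cursor=3
After op 2 (end): buf='EBA' cursor=3
After op 3 (delete): buf='EBA' cursor=3
After op 4 (delete): buf='EBA' cursor=3
After op 5 (left): buf='EBA' cursor=2
After op 6 (right): buf='EBA' cursor=3
After op 7 (backspace): buf='EB' cursor=2
After op 8 (end): buf='EB' cursor=2
After op 9 (select(0,2) replace("SU")): buf='SU' cursor=2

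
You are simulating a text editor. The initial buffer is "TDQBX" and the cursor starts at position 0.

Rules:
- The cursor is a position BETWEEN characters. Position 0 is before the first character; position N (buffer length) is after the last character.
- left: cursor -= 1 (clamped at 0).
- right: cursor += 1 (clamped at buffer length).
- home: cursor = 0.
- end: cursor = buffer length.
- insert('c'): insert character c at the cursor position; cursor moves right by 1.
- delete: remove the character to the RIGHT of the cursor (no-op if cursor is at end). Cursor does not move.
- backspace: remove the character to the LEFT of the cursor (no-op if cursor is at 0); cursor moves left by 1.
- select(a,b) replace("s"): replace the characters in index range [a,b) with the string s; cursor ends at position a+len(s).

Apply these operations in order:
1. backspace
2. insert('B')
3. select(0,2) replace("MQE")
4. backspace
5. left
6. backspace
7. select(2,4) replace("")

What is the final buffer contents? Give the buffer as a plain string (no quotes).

Answer: QDX

Derivation:
After op 1 (backspace): buf='TDQBX' cursor=0
After op 2 (insert('B')): buf='BTDQBX' cursor=1
After op 3 (select(0,2) replace("MQE")): buf='MQEDQBX' cursor=3
After op 4 (backspace): buf='MQDQBX' cursor=2
After op 5 (left): buf='MQDQBX' cursor=1
After op 6 (backspace): buf='QDQBX' cursor=0
After op 7 (select(2,4) replace("")): buf='QDX' cursor=2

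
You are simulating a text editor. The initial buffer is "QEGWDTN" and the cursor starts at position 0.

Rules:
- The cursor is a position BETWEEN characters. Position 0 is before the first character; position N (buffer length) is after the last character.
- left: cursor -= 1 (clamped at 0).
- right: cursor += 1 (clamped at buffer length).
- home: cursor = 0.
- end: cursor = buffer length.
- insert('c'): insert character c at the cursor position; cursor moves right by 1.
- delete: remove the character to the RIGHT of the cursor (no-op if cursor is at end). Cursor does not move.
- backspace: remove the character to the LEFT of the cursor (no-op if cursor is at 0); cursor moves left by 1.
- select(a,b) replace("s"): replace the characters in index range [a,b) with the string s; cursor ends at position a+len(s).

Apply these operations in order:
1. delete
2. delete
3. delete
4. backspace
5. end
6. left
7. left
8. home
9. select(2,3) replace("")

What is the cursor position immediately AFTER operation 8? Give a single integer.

Answer: 0

Derivation:
After op 1 (delete): buf='EGWDTN' cursor=0
After op 2 (delete): buf='GWDTN' cursor=0
After op 3 (delete): buf='WDTN' cursor=0
After op 4 (backspace): buf='WDTN' cursor=0
After op 5 (end): buf='WDTN' cursor=4
After op 6 (left): buf='WDTN' cursor=3
After op 7 (left): buf='WDTN' cursor=2
After op 8 (home): buf='WDTN' cursor=0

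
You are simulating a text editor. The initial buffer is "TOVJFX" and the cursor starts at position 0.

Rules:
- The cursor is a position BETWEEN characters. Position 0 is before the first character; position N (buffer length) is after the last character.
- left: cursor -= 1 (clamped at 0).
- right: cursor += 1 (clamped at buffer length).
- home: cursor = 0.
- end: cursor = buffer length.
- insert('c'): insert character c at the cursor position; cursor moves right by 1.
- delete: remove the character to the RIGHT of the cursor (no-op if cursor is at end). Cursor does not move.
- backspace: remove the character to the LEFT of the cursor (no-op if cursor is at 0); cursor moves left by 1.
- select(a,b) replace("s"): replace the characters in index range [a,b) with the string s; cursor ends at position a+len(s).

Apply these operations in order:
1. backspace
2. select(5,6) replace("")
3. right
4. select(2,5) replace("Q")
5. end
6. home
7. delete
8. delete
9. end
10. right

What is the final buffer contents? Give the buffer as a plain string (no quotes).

After op 1 (backspace): buf='TOVJFX' cursor=0
After op 2 (select(5,6) replace("")): buf='TOVJF' cursor=5
After op 3 (right): buf='TOVJF' cursor=5
After op 4 (select(2,5) replace("Q")): buf='TOQ' cursor=3
After op 5 (end): buf='TOQ' cursor=3
After op 6 (home): buf='TOQ' cursor=0
After op 7 (delete): buf='OQ' cursor=0
After op 8 (delete): buf='Q' cursor=0
After op 9 (end): buf='Q' cursor=1
After op 10 (right): buf='Q' cursor=1

Answer: Q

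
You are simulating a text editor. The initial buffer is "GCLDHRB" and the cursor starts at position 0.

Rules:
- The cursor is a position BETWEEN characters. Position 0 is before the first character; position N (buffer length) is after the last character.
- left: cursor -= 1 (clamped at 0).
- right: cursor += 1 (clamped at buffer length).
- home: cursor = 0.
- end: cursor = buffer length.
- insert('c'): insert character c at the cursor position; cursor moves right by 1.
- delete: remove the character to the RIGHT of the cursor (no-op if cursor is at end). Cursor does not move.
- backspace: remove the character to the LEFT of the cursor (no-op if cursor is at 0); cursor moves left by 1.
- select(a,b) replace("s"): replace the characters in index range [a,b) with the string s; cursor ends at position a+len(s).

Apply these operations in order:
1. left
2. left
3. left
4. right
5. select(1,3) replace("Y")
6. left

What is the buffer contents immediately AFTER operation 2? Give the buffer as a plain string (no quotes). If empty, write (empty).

Answer: GCLDHRB

Derivation:
After op 1 (left): buf='GCLDHRB' cursor=0
After op 2 (left): buf='GCLDHRB' cursor=0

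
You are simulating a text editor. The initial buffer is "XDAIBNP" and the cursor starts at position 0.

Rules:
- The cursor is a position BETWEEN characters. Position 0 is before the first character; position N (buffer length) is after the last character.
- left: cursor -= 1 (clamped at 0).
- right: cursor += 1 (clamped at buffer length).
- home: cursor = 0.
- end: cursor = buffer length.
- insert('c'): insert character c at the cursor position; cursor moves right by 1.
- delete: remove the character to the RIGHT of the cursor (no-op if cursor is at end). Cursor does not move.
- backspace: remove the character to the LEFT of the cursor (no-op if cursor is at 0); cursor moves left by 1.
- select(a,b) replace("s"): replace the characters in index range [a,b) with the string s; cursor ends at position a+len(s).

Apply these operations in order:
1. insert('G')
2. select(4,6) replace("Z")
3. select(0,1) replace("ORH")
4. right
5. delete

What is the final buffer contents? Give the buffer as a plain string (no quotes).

After op 1 (insert('G')): buf='GXDAIBNP' cursor=1
After op 2 (select(4,6) replace("Z")): buf='GXDAZNP' cursor=5
After op 3 (select(0,1) replace("ORH")): buf='ORHXDAZNP' cursor=3
After op 4 (right): buf='ORHXDAZNP' cursor=4
After op 5 (delete): buf='ORHXAZNP' cursor=4

Answer: ORHXAZNP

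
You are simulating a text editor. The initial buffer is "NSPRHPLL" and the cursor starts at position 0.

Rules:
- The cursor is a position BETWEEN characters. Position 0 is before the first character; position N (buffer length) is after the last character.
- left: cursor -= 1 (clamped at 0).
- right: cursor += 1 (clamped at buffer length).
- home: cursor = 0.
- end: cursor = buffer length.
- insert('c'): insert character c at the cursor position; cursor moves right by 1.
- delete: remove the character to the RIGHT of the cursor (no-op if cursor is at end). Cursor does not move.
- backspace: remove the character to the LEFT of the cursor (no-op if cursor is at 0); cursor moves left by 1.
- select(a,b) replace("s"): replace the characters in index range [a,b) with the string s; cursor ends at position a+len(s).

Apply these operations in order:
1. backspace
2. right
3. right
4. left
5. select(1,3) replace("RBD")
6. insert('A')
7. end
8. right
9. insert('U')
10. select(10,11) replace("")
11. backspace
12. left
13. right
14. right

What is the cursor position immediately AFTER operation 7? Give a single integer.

After op 1 (backspace): buf='NSPRHPLL' cursor=0
After op 2 (right): buf='NSPRHPLL' cursor=1
After op 3 (right): buf='NSPRHPLL' cursor=2
After op 4 (left): buf='NSPRHPLL' cursor=1
After op 5 (select(1,3) replace("RBD")): buf='NRBDRHPLL' cursor=4
After op 6 (insert('A')): buf='NRBDARHPLL' cursor=5
After op 7 (end): buf='NRBDARHPLL' cursor=10

Answer: 10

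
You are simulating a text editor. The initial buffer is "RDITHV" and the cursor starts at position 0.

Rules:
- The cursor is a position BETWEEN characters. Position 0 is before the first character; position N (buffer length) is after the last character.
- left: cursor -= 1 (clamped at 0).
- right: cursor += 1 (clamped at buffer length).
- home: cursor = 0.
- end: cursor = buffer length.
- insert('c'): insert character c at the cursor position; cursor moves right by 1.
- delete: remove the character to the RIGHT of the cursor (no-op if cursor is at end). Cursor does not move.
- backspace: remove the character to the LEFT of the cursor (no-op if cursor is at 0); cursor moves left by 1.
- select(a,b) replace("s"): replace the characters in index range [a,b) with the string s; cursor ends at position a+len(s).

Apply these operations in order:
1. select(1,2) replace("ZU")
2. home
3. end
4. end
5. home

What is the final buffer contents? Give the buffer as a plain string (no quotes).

After op 1 (select(1,2) replace("ZU")): buf='RZUITHV' cursor=3
After op 2 (home): buf='RZUITHV' cursor=0
After op 3 (end): buf='RZUITHV' cursor=7
After op 4 (end): buf='RZUITHV' cursor=7
After op 5 (home): buf='RZUITHV' cursor=0

Answer: RZUITHV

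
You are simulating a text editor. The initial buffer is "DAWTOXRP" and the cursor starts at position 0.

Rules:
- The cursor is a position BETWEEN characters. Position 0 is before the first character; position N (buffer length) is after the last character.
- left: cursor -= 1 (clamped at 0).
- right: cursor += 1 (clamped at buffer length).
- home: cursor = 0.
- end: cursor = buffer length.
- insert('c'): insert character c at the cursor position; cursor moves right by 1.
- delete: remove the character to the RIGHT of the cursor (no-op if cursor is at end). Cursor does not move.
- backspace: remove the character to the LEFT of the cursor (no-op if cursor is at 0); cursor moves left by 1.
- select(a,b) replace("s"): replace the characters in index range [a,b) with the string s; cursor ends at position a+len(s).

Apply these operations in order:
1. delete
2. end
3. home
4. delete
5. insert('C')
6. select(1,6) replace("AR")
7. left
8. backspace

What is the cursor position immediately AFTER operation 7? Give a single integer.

Answer: 2

Derivation:
After op 1 (delete): buf='AWTOXRP' cursor=0
After op 2 (end): buf='AWTOXRP' cursor=7
After op 3 (home): buf='AWTOXRP' cursor=0
After op 4 (delete): buf='WTOXRP' cursor=0
After op 5 (insert('C')): buf='CWTOXRP' cursor=1
After op 6 (select(1,6) replace("AR")): buf='CARP' cursor=3
After op 7 (left): buf='CARP' cursor=2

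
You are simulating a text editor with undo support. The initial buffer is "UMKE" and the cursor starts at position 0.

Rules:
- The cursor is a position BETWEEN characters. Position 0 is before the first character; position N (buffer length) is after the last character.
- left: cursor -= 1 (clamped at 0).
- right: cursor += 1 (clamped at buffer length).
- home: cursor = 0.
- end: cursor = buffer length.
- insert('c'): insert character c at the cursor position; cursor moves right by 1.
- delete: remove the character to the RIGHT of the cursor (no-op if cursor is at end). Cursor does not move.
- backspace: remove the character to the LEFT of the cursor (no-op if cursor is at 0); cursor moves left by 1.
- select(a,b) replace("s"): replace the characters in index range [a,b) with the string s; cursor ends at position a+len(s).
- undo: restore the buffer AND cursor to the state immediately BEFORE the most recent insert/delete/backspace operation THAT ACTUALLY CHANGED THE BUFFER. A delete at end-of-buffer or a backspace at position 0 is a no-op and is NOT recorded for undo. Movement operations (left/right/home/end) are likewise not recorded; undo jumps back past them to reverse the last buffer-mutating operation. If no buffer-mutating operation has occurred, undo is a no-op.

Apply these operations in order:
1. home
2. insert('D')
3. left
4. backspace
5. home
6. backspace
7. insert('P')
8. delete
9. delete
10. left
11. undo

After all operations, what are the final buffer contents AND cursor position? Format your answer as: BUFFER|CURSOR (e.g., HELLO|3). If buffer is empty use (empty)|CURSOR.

After op 1 (home): buf='UMKE' cursor=0
After op 2 (insert('D')): buf='DUMKE' cursor=1
After op 3 (left): buf='DUMKE' cursor=0
After op 4 (backspace): buf='DUMKE' cursor=0
After op 5 (home): buf='DUMKE' cursor=0
After op 6 (backspace): buf='DUMKE' cursor=0
After op 7 (insert('P')): buf='PDUMKE' cursor=1
After op 8 (delete): buf='PUMKE' cursor=1
After op 9 (delete): buf='PMKE' cursor=1
After op 10 (left): buf='PMKE' cursor=0
After op 11 (undo): buf='PUMKE' cursor=1

Answer: PUMKE|1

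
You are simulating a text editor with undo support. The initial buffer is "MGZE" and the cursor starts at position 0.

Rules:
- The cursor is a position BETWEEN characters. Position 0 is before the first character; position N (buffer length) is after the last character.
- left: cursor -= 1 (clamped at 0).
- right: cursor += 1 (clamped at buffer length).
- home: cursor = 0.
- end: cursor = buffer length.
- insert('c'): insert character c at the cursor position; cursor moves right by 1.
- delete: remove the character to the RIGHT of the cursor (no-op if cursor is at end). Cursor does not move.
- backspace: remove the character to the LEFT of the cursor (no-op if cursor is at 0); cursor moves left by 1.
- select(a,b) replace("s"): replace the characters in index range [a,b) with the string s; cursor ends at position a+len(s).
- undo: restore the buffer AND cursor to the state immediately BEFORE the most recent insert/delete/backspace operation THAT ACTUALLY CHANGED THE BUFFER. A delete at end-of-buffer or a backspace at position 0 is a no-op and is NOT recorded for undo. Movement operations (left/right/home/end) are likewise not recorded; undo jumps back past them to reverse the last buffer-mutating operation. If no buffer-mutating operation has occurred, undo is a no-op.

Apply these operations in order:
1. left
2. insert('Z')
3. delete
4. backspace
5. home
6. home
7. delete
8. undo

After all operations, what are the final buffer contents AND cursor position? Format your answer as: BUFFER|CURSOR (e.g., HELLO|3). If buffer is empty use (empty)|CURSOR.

After op 1 (left): buf='MGZE' cursor=0
After op 2 (insert('Z')): buf='ZMGZE' cursor=1
After op 3 (delete): buf='ZGZE' cursor=1
After op 4 (backspace): buf='GZE' cursor=0
After op 5 (home): buf='GZE' cursor=0
After op 6 (home): buf='GZE' cursor=0
After op 7 (delete): buf='ZE' cursor=0
After op 8 (undo): buf='GZE' cursor=0

Answer: GZE|0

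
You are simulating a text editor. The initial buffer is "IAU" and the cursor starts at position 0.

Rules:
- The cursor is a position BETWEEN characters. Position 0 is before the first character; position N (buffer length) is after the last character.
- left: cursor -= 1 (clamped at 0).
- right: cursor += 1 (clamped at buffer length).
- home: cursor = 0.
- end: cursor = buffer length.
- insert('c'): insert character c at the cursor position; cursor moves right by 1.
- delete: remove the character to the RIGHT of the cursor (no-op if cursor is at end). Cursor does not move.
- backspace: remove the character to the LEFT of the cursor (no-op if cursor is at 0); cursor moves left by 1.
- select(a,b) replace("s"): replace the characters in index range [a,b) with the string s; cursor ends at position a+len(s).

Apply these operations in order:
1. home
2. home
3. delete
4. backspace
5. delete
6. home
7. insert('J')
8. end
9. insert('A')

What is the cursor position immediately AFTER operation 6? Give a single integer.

Answer: 0

Derivation:
After op 1 (home): buf='IAU' cursor=0
After op 2 (home): buf='IAU' cursor=0
After op 3 (delete): buf='AU' cursor=0
After op 4 (backspace): buf='AU' cursor=0
After op 5 (delete): buf='U' cursor=0
After op 6 (home): buf='U' cursor=0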